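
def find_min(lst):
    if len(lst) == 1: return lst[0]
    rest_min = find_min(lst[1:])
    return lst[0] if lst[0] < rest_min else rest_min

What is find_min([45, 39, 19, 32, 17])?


find_min([45, 39, 19, 32, 17]): compare 45 with find_min([39, 19, 32, 17])
find_min([39, 19, 32, 17]): compare 39 with find_min([19, 32, 17])
find_min([19, 32, 17]): compare 19 with find_min([32, 17])
find_min([32, 17]): compare 32 with find_min([17])
find_min([17]) = 17  (base case)
Compare 32 with 17 -> 17
Compare 19 with 17 -> 17
Compare 39 with 17 -> 17
Compare 45 with 17 -> 17

17


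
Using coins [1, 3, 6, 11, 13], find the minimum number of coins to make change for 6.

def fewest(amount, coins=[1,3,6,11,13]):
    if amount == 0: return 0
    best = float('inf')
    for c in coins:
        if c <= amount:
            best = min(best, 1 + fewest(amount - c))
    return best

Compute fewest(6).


Building up with DP:
fewest(0) = 0
fewest(1) = min(1+fewest(0)=1+0=1) = 1
fewest(2) = min(1+fewest(1)=1+1=2) = 2
fewest(3) = min(1+fewest(2)=1+2=3, 1+fewest(0)=1+0=1) = 1
fewest(4) = min(1+fewest(3)=1+1=2, 1+fewest(1)=1+1=2) = 2
fewest(5) = min(1+fewest(4)=1+2=3, 1+fewest(2)=1+2=3) = 3
fewest(6) = min(1+fewest(5)=1+3=4, 1+fewest(3)=1+1=2, 1+fewest(0)=1+0=1) = 1

1


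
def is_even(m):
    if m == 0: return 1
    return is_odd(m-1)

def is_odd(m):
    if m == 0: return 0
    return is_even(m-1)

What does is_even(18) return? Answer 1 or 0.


is_even(18) = is_odd(17)
is_odd(17) = is_even(16)
is_even(16) = is_odd(15)
is_odd(15) = is_even(14)
is_even(14) = is_odd(13)
is_odd(13) = is_even(12)
is_even(12) = is_odd(11)
is_odd(11) = is_even(10)
is_even(10) = is_odd(9)
is_odd(9) = is_even(8)
is_even(8) = is_odd(7)
is_odd(7) = is_even(6)
is_even(6) = is_odd(5)
is_odd(5) = is_even(4)
is_even(4) = is_odd(3)
is_odd(3) = is_even(2)
is_even(2) = is_odd(1)
is_odd(1) = is_even(0)
is_even(0) = 1  (base case)
Result: 1

1


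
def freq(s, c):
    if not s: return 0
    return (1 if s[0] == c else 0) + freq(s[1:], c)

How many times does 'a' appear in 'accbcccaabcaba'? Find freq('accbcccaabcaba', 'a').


s[0]='a' == 'a' -> 1
s[0]='c' != 'a' -> 0
s[0]='c' != 'a' -> 0
s[0]='b' != 'a' -> 0
s[0]='c' != 'a' -> 0
s[0]='c' != 'a' -> 0
s[0]='c' != 'a' -> 0
s[0]='a' == 'a' -> 1
s[0]='a' == 'a' -> 1
s[0]='b' != 'a' -> 0
s[0]='c' != 'a' -> 0
s[0]='a' == 'a' -> 1
s[0]='b' != 'a' -> 0
s[0]='a' == 'a' -> 1
Sum: 1 + 0 + 0 + 0 + 0 + 0 + 0 + 1 + 1 + 0 + 0 + 1 + 0 + 1 = 5

5


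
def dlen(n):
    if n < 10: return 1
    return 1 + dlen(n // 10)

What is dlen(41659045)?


dlen(41659045) = 1 + dlen(4165904)
dlen(4165904) = 1 + dlen(416590)
dlen(416590) = 1 + dlen(41659)
dlen(41659) = 1 + dlen(4165)
dlen(4165) = 1 + dlen(416)
dlen(416) = 1 + dlen(41)
dlen(41) = 1 + dlen(4)
dlen(4) = 1  (base case: 4 < 10)
Unwinding: 1 + 1 + 1 + 1 + 1 + 1 + 1 + 1 = 8

8


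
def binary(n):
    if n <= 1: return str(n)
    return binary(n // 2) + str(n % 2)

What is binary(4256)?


binary(4256) = binary(2128) + '0'
binary(2128) = binary(1064) + '0'
binary(1064) = binary(532) + '0'
binary(532) = binary(266) + '0'
binary(266) = binary(133) + '0'
binary(133) = binary(66) + '1'
binary(66) = binary(33) + '0'
binary(33) = binary(16) + '1'
binary(16) = binary(8) + '0'
binary(8) = binary(4) + '0'
binary(4) = binary(2) + '0'
binary(2) = binary(1) + '0'
binary(1) = '1'  (base case)
Concatenating: '1' + '0' + '0' + '0' + '0' + '1' + '0' + '1' + '0' + '0' + '0' + '0' + '0' = '1000010100000'

1000010100000


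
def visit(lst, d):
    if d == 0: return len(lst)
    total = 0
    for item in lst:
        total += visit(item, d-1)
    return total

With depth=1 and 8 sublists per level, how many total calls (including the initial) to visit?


At depth 0 (root): 1 call
At depth 1: each of 1 parents calls visit on 8 children = 8 calls
Total: 1 + 8 = 9

9


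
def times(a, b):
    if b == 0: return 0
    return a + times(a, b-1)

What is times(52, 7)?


times(52, 7) = 52 + times(52, 6)
times(52, 6) = 52 + times(52, 5)
times(52, 5) = 52 + times(52, 4)
times(52, 4) = 52 + times(52, 3)
times(52, 3) = 52 + times(52, 2)
times(52, 2) = 52 + times(52, 1)
times(52, 1) = 52 + times(52, 0)
times(52, 0) = 0  (base case)
Total: 52 + 52 + 52 + 52 + 52 + 52 + 52 + 0 = 364

364


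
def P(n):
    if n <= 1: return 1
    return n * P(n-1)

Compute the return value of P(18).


P(18)
= 18 * P(17)
= 18 * 17 * P(16)
= 18 * 17 * 16 * P(15)
= 18 * 17 * 16 * 15 * P(14)
= 18 * 17 * 16 * 15 * 14 * P(13)
= 18 * 17 * 16 * 15 * 14 * 13 * P(12)
= 18 * 17 * 16 * 15 * 14 * 13 * 12 * P(11)
= 18 * 17 * 16 * 15 * 14 * 13 * 12 * 11 * P(10)
= 18 * 17 * 16 * 15 * 14 * 13 * 12 * 11 * 10 * P(9)
= 18 * 17 * 16 * 15 * 14 * 13 * 12 * 11 * 10 * 9 * P(8)
= 18 * 17 * 16 * 15 * 14 * 13 * 12 * 11 * 10 * 9 * 8 * P(7)
= 18 * 17 * 16 * 15 * 14 * 13 * 12 * 11 * 10 * 9 * 8 * 7 * P(6)
= 18 * 17 * 16 * 15 * 14 * 13 * 12 * 11 * 10 * 9 * 8 * 7 * 6 * P(5)
= 18 * 17 * 16 * 15 * 14 * 13 * 12 * 11 * 10 * 9 * 8 * 7 * 6 * 5 * P(4)
= 18 * 17 * 16 * 15 * 14 * 13 * 12 * 11 * 10 * 9 * 8 * 7 * 6 * 5 * 4 * P(3)
= 18 * 17 * 16 * 15 * 14 * 13 * 12 * 11 * 10 * 9 * 8 * 7 * 6 * 5 * 4 * 3 * P(2)
= 18 * 17 * 16 * 15 * 14 * 13 * 12 * 11 * 10 * 9 * 8 * 7 * 6 * 5 * 4 * 3 * 2 * P(1)
= 18 * 17 * 16 * 15 * 14 * 13 * 12 * 11 * 10 * 9 * 8 * 7 * 6 * 5 * 4 * 3 * 2 * 1
= 6402373705728000

6402373705728000


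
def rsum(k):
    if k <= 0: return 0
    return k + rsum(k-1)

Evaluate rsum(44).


rsum(44)
= 44 + 43 + 42 + 41 + 40 + 39 + 38 + 37 + 36 + 35 + 34 + 33 + 32 + 31 + 30 + 29 + 28 + 27 + 26 + 25 + 24 + 23 + 22 + 21 + 20 + 19 + 18 + 17 + 16 + 15 + 14 + 13 + 12 + 11 + 10 + 9 + 8 + 7 + 6 + 5 + 4 + 3 + 2 + 1 + rsum(0)
= 44 + 43 + 42 + 41 + 40 + 39 + 38 + 37 + 36 + 35 + 34 + 33 + 32 + 31 + 30 + 29 + 28 + 27 + 26 + 25 + 24 + 23 + 22 + 21 + 20 + 19 + 18 + 17 + 16 + 15 + 14 + 13 + 12 + 11 + 10 + 9 + 8 + 7 + 6 + 5 + 4 + 3 + 2 + 1 + 0
= 990

990


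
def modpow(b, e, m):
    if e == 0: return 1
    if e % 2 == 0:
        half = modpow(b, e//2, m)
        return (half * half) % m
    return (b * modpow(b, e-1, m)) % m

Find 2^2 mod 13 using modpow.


modpow(2, 2, 13): e is even, compute modpow(2, 1, 13)
  modpow(2, 1, 13): e is odd, compute modpow(2, 0, 13)
    modpow(2, 0, 13) = 1
  (2 * 1) % 13 = 2
half=2, (2*2) % 13 = 4

4


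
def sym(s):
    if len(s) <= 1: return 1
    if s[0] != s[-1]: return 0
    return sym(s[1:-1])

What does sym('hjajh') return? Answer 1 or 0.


sym('hjajh'): s[0]='h' == s[-1]='h' -> check sym('jaj')
sym('jaj'): s[0]='j' == s[-1]='j' -> check sym('a')
sym('a'): len <= 1 -> return 1  (base case)
Result: 1 (palindrome)

1


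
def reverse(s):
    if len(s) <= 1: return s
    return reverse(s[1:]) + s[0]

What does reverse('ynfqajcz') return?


reverse('ynfqajcz') = reverse('nfqajcz') + 'y'
reverse('nfqajcz') = reverse('fqajcz') + 'n'
reverse('fqajcz') = reverse('qajcz') + 'f'
reverse('qajcz') = reverse('ajcz') + 'q'
reverse('ajcz') = reverse('jcz') + 'a'
reverse('jcz') = reverse('cz') + 'j'
reverse('cz') = reverse('z') + 'c'
reverse('z') = 'z'  (base case)
Concatenating: 'z' + 'c' + 'j' + 'a' + 'q' + 'f' + 'n' + 'y' = 'zcjaqfny'

zcjaqfny


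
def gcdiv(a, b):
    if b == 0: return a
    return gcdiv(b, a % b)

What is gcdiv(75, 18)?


gcdiv(75, 18) = gcdiv(18, 3)
gcdiv(18, 3) = gcdiv(3, 0)
gcdiv(3, 0) = 3  (base case)

3


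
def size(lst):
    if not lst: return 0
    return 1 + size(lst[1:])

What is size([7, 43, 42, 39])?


size([7, 43, 42, 39]) = 1 + size([43, 42, 39])
size([43, 42, 39]) = 1 + size([42, 39])
size([42, 39]) = 1 + size([39])
size([39]) = 1 + size([])
size([]) = 0  (base case)
Unwinding: 1 + 1 + 1 + 1 + 0 = 4

4


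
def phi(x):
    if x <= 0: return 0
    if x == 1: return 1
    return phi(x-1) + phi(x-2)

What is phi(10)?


Computing phi(10) bottom-up:
phi(0) = 0
phi(1) = 1
phi(2) = phi(1) + phi(0) = 1 + 0 = 1
phi(3) = phi(2) + phi(1) = 1 + 1 = 2
phi(4) = phi(3) + phi(2) = 2 + 1 = 3
phi(5) = phi(4) + phi(3) = 3 + 2 = 5
phi(6) = phi(5) + phi(4) = 5 + 3 = 8
phi(7) = phi(6) + phi(5) = 8 + 5 = 13
phi(8) = phi(7) + phi(6) = 13 + 8 = 21
phi(9) = phi(8) + phi(7) = 21 + 13 = 34
phi(10) = phi(9) + phi(8) = 34 + 21 = 55

55


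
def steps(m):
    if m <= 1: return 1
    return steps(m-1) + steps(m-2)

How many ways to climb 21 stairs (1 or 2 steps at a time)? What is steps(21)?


Building up from base cases:
steps(0) = 1
steps(1) = 1
steps(2) = steps(1) + steps(0) = 1 + 1 = 2
steps(3) = steps(2) + steps(1) = 2 + 1 = 3
steps(4) = steps(3) + steps(2) = 3 + 2 = 5
steps(5) = steps(4) + steps(3) = 5 + 3 = 8
steps(6) = steps(5) + steps(4) = 8 + 5 = 13
steps(7) = steps(6) + steps(5) = 13 + 8 = 21
steps(8) = steps(7) + steps(6) = 21 + 13 = 34
steps(9) = steps(8) + steps(7) = 34 + 21 = 55
steps(10) = steps(9) + steps(8) = 55 + 34 = 89
steps(11) = steps(10) + steps(9) = 89 + 55 = 144
steps(12) = steps(11) + steps(10) = 144 + 89 = 233
steps(13) = steps(12) + steps(11) = 233 + 144 = 377
steps(14) = steps(13) + steps(12) = 377 + 233 = 610
steps(15) = steps(14) + steps(13) = 610 + 377 = 987
steps(16) = steps(15) + steps(14) = 987 + 610 = 1597
steps(17) = steps(16) + steps(15) = 1597 + 987 = 2584
steps(18) = steps(17) + steps(16) = 2584 + 1597 = 4181
steps(19) = steps(18) + steps(17) = 4181 + 2584 = 6765
steps(20) = steps(19) + steps(18) = 6765 + 4181 = 10946
steps(21) = steps(20) + steps(19) = 10946 + 6765 = 17711

17711


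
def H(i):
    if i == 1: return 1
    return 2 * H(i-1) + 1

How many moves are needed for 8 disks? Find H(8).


H(8) = 2 * H(7) + 1
H(7) = 2 * H(6) + 1
H(6) = 2 * H(5) + 1
H(5) = 2 * H(4) + 1
H(4) = 2 * H(3) + 1
H(3) = 2 * H(2) + 1
H(2) = 2 * H(1) + 1
H(1) = 1  (base case)
H(2) = 2 * 1 + 1 = 3
H(3) = 2 * 3 + 1 = 7
H(4) = 2 * 7 + 1 = 15
H(5) = 2 * 15 + 1 = 31
H(6) = 2 * 31 + 1 = 63
H(7) = 2 * 63 + 1 = 127
H(8) = 2 * 127 + 1 = 255

255


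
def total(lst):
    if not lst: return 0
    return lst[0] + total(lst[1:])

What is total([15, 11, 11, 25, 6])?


total([15, 11, 11, 25, 6]) = 15 + total([11, 11, 25, 6])
total([11, 11, 25, 6]) = 11 + total([11, 25, 6])
total([11, 25, 6]) = 11 + total([25, 6])
total([25, 6]) = 25 + total([6])
total([6]) = 6 + total([])
total([]) = 0  (base case)
Total: 15 + 11 + 11 + 25 + 6 + 0 = 68

68


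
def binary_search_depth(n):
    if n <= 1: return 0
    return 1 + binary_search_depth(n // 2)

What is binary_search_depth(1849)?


1849 / 2 = 924
924 / 2 = 462
462 / 2 = 231
231 / 2 = 115
115 / 2 = 57
57 / 2 = 28
28 / 2 = 14
14 / 2 = 7
7 / 2 = 3
3 / 2 = 1
Reached 1 after 10 halvings

10


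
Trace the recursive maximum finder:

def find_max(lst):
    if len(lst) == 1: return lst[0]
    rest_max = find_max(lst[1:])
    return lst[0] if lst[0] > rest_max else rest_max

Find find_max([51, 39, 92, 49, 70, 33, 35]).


find_max([51, 39, 92, 49, 70, 33, 35]): compare 51 with find_max([39, 92, 49, 70, 33, 35])
find_max([39, 92, 49, 70, 33, 35]): compare 39 with find_max([92, 49, 70, 33, 35])
find_max([92, 49, 70, 33, 35]): compare 92 with find_max([49, 70, 33, 35])
find_max([49, 70, 33, 35]): compare 49 with find_max([70, 33, 35])
find_max([70, 33, 35]): compare 70 with find_max([33, 35])
find_max([33, 35]): compare 33 with find_max([35])
find_max([35]) = 35  (base case)
Compare 33 with 35 -> 35
Compare 70 with 35 -> 70
Compare 49 with 70 -> 70
Compare 92 with 70 -> 92
Compare 39 with 92 -> 92
Compare 51 with 92 -> 92

92


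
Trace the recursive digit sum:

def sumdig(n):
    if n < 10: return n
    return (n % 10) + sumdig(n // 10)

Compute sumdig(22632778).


sumdig(22632778) = 8 + sumdig(2263277)
sumdig(2263277) = 7 + sumdig(226327)
sumdig(226327) = 7 + sumdig(22632)
sumdig(22632) = 2 + sumdig(2263)
sumdig(2263) = 3 + sumdig(226)
sumdig(226) = 6 + sumdig(22)
sumdig(22) = 2 + sumdig(2)
sumdig(2) = 2  (base case)
Total: 8 + 7 + 7 + 2 + 3 + 6 + 2 + 2 = 37

37


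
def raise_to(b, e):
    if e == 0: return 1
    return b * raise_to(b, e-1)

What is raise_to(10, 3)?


raise_to(10, 3)
= 10 * raise_to(10, 2)
= 10 * 10 * raise_to(10, 1)
= 10 * 10 * 10 * raise_to(10, 0)
= 10 * 10 * 10 * 1
= 1000

1000


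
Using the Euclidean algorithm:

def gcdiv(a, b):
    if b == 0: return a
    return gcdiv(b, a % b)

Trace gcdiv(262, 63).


gcdiv(262, 63) = gcdiv(63, 10)
gcdiv(63, 10) = gcdiv(10, 3)
gcdiv(10, 3) = gcdiv(3, 1)
gcdiv(3, 1) = gcdiv(1, 0)
gcdiv(1, 0) = 1  (base case)

1


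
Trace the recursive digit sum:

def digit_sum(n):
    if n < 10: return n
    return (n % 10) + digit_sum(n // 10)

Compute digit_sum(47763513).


digit_sum(47763513) = 3 + digit_sum(4776351)
digit_sum(4776351) = 1 + digit_sum(477635)
digit_sum(477635) = 5 + digit_sum(47763)
digit_sum(47763) = 3 + digit_sum(4776)
digit_sum(4776) = 6 + digit_sum(477)
digit_sum(477) = 7 + digit_sum(47)
digit_sum(47) = 7 + digit_sum(4)
digit_sum(4) = 4  (base case)
Total: 3 + 1 + 5 + 3 + 6 + 7 + 7 + 4 = 36

36


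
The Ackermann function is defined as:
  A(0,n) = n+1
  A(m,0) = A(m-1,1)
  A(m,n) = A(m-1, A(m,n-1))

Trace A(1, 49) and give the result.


A(1, 49) = A(0, A(1, 48))
  A(1, 48) = A(0, A(1, 47))
    A(1, 47) = A(0, A(1, 46))
      A(1, 46) = A(0, A(1, 45))
        A(1, 45) = A(0, A(1, 44))
          A(1, 44) = A(0, A(1, 43))
          A(1, 43) = A(0, A(1, 42))
          A(1, 42) = A(0, A(1, 41))
          A(1, 41) = A(0, A(1, 40))
          A(1, 40) = A(0, A(1, 39))
          A(1, 39) = A(0, A(1, 38))
          A(1, 38) = A(0, A(1, 37))
          A(1, 37) = A(0, A(1, 36))
          A(1, 36) = A(0, A(1, 35))
          A(1, 35) = A(0, A(1, 34))
          A(1, 34) = A(0, A(1, 33))
          A(1, 33) = A(0, A(1, 32))
          A(1, 32) = A(0, A(1, 31))
          A(1, 31) = A(0, A(1, 30))
          A(1, 30) = A(0, A(1, 29))
          A(1, 29) = A(0, A(1, 28))
          A(1, 28) = A(0, A(1, 27))
          A(1, 27) = A(0, A(1, 26))
          A(1, 26) = A(0, A(1, 25))
          A(1, 25) = A(0, A(1, 24))
... (trace truncated)
Result: A(1, 49) = 51

51


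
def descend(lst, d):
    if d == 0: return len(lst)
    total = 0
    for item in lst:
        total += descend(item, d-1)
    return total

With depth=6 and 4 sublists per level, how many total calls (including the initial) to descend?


At depth 0 (root): 1 call
At depth 1: each of 1 parents calls descend on 4 children = 4 calls
At depth 2: each of 4 parents calls descend on 4 children = 16 calls
At depth 3: each of 16 parents calls descend on 4 children = 64 calls
At depth 4: each of 64 parents calls descend on 4 children = 256 calls
At depth 5: each of 256 parents calls descend on 4 children = 1024 calls
At depth 6: each of 1024 parents calls descend on 4 children = 4096 calls
Total: 1 + 4 + 16 + 64 + 256 + 1024 + 4096 = 5461

5461


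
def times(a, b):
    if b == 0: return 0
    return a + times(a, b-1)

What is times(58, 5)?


times(58, 5) = 58 + times(58, 4)
times(58, 4) = 58 + times(58, 3)
times(58, 3) = 58 + times(58, 2)
times(58, 2) = 58 + times(58, 1)
times(58, 1) = 58 + times(58, 0)
times(58, 0) = 0  (base case)
Total: 58 + 58 + 58 + 58 + 58 + 0 = 290

290


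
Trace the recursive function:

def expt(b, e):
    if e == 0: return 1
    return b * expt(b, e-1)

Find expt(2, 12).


expt(2, 12)
= 2 * expt(2, 11)
= 2 * 2 * expt(2, 10)
= 2 * 2 * 2 * expt(2, 9)
= 2 * 2 * 2 * 2 * expt(2, 8)
= 2 * 2 * 2 * 2 * 2 * expt(2, 7)
= 2 * 2 * 2 * 2 * 2 * 2 * expt(2, 6)
= 2 * 2 * 2 * 2 * 2 * 2 * 2 * expt(2, 5)
= 2 * 2 * 2 * 2 * 2 * 2 * 2 * 2 * expt(2, 4)
= 2 * 2 * 2 * 2 * 2 * 2 * 2 * 2 * 2 * expt(2, 3)
= 2 * 2 * 2 * 2 * 2 * 2 * 2 * 2 * 2 * 2 * expt(2, 2)
= 2 * 2 * 2 * 2 * 2 * 2 * 2 * 2 * 2 * 2 * 2 * expt(2, 1)
= 2 * 2 * 2 * 2 * 2 * 2 * 2 * 2 * 2 * 2 * 2 * 2 * expt(2, 0)
= 2 * 2 * 2 * 2 * 2 * 2 * 2 * 2 * 2 * 2 * 2 * 2 * 1
= 4096

4096


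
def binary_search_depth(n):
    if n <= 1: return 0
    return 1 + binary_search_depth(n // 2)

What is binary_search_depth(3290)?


3290 / 2 = 1645
1645 / 2 = 822
822 / 2 = 411
411 / 2 = 205
205 / 2 = 102
102 / 2 = 51
51 / 2 = 25
25 / 2 = 12
12 / 2 = 6
6 / 2 = 3
3 / 2 = 1
Reached 1 after 11 halvings

11


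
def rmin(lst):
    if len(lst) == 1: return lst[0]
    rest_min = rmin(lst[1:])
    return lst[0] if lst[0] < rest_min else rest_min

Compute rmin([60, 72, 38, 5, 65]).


rmin([60, 72, 38, 5, 65]): compare 60 with rmin([72, 38, 5, 65])
rmin([72, 38, 5, 65]): compare 72 with rmin([38, 5, 65])
rmin([38, 5, 65]): compare 38 with rmin([5, 65])
rmin([5, 65]): compare 5 with rmin([65])
rmin([65]) = 65  (base case)
Compare 5 with 65 -> 5
Compare 38 with 5 -> 5
Compare 72 with 5 -> 5
Compare 60 with 5 -> 5

5


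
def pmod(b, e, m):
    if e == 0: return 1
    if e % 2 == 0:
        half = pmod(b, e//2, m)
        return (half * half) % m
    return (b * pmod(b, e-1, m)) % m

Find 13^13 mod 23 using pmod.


pmod(13, 13, 23): e is odd, compute pmod(13, 12, 23)
  pmod(13, 12, 23): e is even, compute pmod(13, 6, 23)
    pmod(13, 6, 23): e is even, compute pmod(13, 3, 23)
      pmod(13, 3, 23): e is odd, compute pmod(13, 2, 23)
        pmod(13, 2, 23): e is even, compute pmod(13, 1, 23)
          pmod(13, 1, 23): e is odd, compute pmod(13, 0, 23)
          pmod(13, 0, 23) = 1
          (13 * 1) % 23 = 13
        half=13, (13*13) % 23 = 8
      (13 * 8) % 23 = 12
    half=12, (12*12) % 23 = 6
  half=6, (6*6) % 23 = 13
(13 * 13) % 23 = 8

8


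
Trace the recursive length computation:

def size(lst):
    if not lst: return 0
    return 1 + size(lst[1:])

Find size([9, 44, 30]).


size([9, 44, 30]) = 1 + size([44, 30])
size([44, 30]) = 1 + size([30])
size([30]) = 1 + size([])
size([]) = 0  (base case)
Unwinding: 1 + 1 + 1 + 0 = 3

3


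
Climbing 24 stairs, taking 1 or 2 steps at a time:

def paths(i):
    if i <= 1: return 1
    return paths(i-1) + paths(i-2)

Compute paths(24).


Building up from base cases:
paths(0) = 1
paths(1) = 1
paths(2) = paths(1) + paths(0) = 1 + 1 = 2
paths(3) = paths(2) + paths(1) = 2 + 1 = 3
paths(4) = paths(3) + paths(2) = 3 + 2 = 5
paths(5) = paths(4) + paths(3) = 5 + 3 = 8
paths(6) = paths(5) + paths(4) = 8 + 5 = 13
paths(7) = paths(6) + paths(5) = 13 + 8 = 21
paths(8) = paths(7) + paths(6) = 21 + 13 = 34
paths(9) = paths(8) + paths(7) = 34 + 21 = 55
paths(10) = paths(9) + paths(8) = 55 + 34 = 89
paths(11) = paths(10) + paths(9) = 89 + 55 = 144
paths(12) = paths(11) + paths(10) = 144 + 89 = 233
paths(13) = paths(12) + paths(11) = 233 + 144 = 377
paths(14) = paths(13) + paths(12) = 377 + 233 = 610
paths(15) = paths(14) + paths(13) = 610 + 377 = 987
paths(16) = paths(15) + paths(14) = 987 + 610 = 1597
paths(17) = paths(16) + paths(15) = 1597 + 987 = 2584
paths(18) = paths(17) + paths(16) = 2584 + 1597 = 4181
paths(19) = paths(18) + paths(17) = 4181 + 2584 = 6765
paths(20) = paths(19) + paths(18) = 6765 + 4181 = 10946
paths(21) = paths(20) + paths(19) = 10946 + 6765 = 17711
paths(22) = paths(21) + paths(20) = 17711 + 10946 = 28657
paths(23) = paths(22) + paths(21) = 28657 + 17711 = 46368
paths(24) = paths(23) + paths(22) = 46368 + 28657 = 75025

75025


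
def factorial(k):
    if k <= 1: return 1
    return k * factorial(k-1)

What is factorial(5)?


factorial(5)
= 5 * factorial(4)
= 5 * 4 * factorial(3)
= 5 * 4 * 3 * factorial(2)
= 5 * 4 * 3 * 2 * factorial(1)
= 5 * 4 * 3 * 2 * 1
= 120

120


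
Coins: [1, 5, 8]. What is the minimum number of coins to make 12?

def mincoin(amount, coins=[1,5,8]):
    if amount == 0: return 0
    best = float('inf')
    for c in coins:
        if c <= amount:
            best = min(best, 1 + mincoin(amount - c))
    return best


Building up with DP:
mincoin(0) = 0
mincoin(1) = min(1+mincoin(0)=1+0=1) = 1
mincoin(2) = min(1+mincoin(1)=1+1=2) = 2
mincoin(3) = min(1+mincoin(2)=1+2=3) = 3
mincoin(4) = min(1+mincoin(3)=1+3=4) = 4
mincoin(5) = min(1+mincoin(4)=1+4=5, 1+mincoin(0)=1+0=1) = 1
mincoin(6) = min(1+mincoin(5)=1+1=2, 1+mincoin(1)=1+1=2) = 2
mincoin(7) = min(1+mincoin(6)=1+2=3, 1+mincoin(2)=1+2=3) = 3
mincoin(8) = min(1+mincoin(7)=1+3=4, 1+mincoin(3)=1+3=4, 1+mincoin(0)=1+0=1) = 1
mincoin(9) = min(1+mincoin(8)=1+1=2, 1+mincoin(4)=1+4=5, 1+mincoin(1)=1+1=2) = 2
mincoin(10) = min(1+mincoin(9)=1+2=3, 1+mincoin(5)=1+1=2, 1+mincoin(2)=1+2=3) = 2
mincoin(11) = min(1+mincoin(10)=1+2=3, 1+mincoin(6)=1+2=3, 1+mincoin(3)=1+3=4) = 3
mincoin(12) = min(1+mincoin(11)=1+3=4, 1+mincoin(7)=1+3=4, 1+mincoin(4)=1+4=5) = 4

4


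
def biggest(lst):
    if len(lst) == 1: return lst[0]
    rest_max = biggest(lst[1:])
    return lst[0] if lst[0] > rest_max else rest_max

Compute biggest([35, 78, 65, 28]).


biggest([35, 78, 65, 28]): compare 35 with biggest([78, 65, 28])
biggest([78, 65, 28]): compare 78 with biggest([65, 28])
biggest([65, 28]): compare 65 with biggest([28])
biggest([28]) = 28  (base case)
Compare 65 with 28 -> 65
Compare 78 with 65 -> 78
Compare 35 with 78 -> 78

78


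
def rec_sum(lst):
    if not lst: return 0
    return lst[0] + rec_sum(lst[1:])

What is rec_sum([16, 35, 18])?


rec_sum([16, 35, 18]) = 16 + rec_sum([35, 18])
rec_sum([35, 18]) = 35 + rec_sum([18])
rec_sum([18]) = 18 + rec_sum([])
rec_sum([]) = 0  (base case)
Total: 16 + 35 + 18 + 0 = 69

69


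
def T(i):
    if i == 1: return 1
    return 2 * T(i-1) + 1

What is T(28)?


T(28) = 2 * T(27) + 1
T(27) = 2 * T(26) + 1
T(26) = 2 * T(25) + 1
T(25) = 2 * T(24) + 1
T(24) = 2 * T(23) + 1
T(23) = 2 * T(22) + 1
T(22) = 2 * T(21) + 1
T(21) = 2 * T(20) + 1
T(20) = 2 * T(19) + 1
T(19) = 2 * T(18) + 1
T(18) = 2 * T(17) + 1
T(17) = 2 * T(16) + 1
T(16) = 2 * T(15) + 1
T(15) = 2 * T(14) + 1
T(14) = 2 * T(13) + 1
T(13) = 2 * T(12) + 1
T(12) = 2 * T(11) + 1
T(11) = 2 * T(10) + 1
T(10) = 2 * T(9) + 1
T(9) = 2 * T(8) + 1
T(8) = 2 * T(7) + 1
T(7) = 2 * T(6) + 1
T(6) = 2 * T(5) + 1
T(5) = 2 * T(4) + 1
T(4) = 2 * T(3) + 1
T(3) = 2 * T(2) + 1
T(2) = 2 * T(1) + 1
T(1) = 1  (base case)
T(2) = 2 * 1 + 1 = 3
T(3) = 2 * 3 + 1 = 7
T(4) = 2 * 7 + 1 = 15
T(5) = 2 * 15 + 1 = 31
T(6) = 2 * 31 + 1 = 63
T(7) = 2 * 63 + 1 = 127
T(8) = 2 * 127 + 1 = 255
T(9) = 2 * 255 + 1 = 511
T(10) = 2 * 511 + 1 = 1023
T(11) = 2 * 1023 + 1 = 2047
T(12) = 2 * 2047 + 1 = 4095
T(13) = 2 * 4095 + 1 = 8191
T(14) = 2 * 8191 + 1 = 16383
T(15) = 2 * 16383 + 1 = 32767
T(16) = 2 * 32767 + 1 = 65535
T(17) = 2 * 65535 + 1 = 131071
T(18) = 2 * 131071 + 1 = 262143
T(19) = 2 * 262143 + 1 = 524287
T(20) = 2 * 524287 + 1 = 1048575
T(21) = 2 * 1048575 + 1 = 2097151
T(22) = 2 * 2097151 + 1 = 4194303
T(23) = 2 * 4194303 + 1 = 8388607
T(24) = 2 * 8388607 + 1 = 16777215
T(25) = 2 * 16777215 + 1 = 33554431
T(26) = 2 * 33554431 + 1 = 67108863
T(27) = 2 * 67108863 + 1 = 134217727
T(28) = 2 * 134217727 + 1 = 268435455

268435455


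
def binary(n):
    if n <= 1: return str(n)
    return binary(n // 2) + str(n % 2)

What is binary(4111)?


binary(4111) = binary(2055) + '1'
binary(2055) = binary(1027) + '1'
binary(1027) = binary(513) + '1'
binary(513) = binary(256) + '1'
binary(256) = binary(128) + '0'
binary(128) = binary(64) + '0'
binary(64) = binary(32) + '0'
binary(32) = binary(16) + '0'
binary(16) = binary(8) + '0'
binary(8) = binary(4) + '0'
binary(4) = binary(2) + '0'
binary(2) = binary(1) + '0'
binary(1) = '1'  (base case)
Concatenating: '1' + '0' + '0' + '0' + '0' + '0' + '0' + '0' + '0' + '1' + '1' + '1' + '1' = '1000000001111'

1000000001111


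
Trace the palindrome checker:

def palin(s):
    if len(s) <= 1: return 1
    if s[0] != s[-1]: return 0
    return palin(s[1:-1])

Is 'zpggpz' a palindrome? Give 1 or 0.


palin('zpggpz'): s[0]='z' == s[-1]='z' -> check palin('pggp')
palin('pggp'): s[0]='p' == s[-1]='p' -> check palin('gg')
palin('gg'): s[0]='g' == s[-1]='g' -> check palin('')
palin(''): len <= 1 -> return 1  (base case)
Result: 1 (palindrome)

1


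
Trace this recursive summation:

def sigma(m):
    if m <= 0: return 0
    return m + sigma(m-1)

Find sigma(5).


sigma(5)
= 5 + 4 + 3 + 2 + 1 + sigma(0)
= 5 + 4 + 3 + 2 + 1 + 0
= 15

15


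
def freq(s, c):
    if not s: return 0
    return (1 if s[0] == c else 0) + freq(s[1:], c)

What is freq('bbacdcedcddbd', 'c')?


s[0]='b' != 'c' -> 0
s[0]='b' != 'c' -> 0
s[0]='a' != 'c' -> 0
s[0]='c' == 'c' -> 1
s[0]='d' != 'c' -> 0
s[0]='c' == 'c' -> 1
s[0]='e' != 'c' -> 0
s[0]='d' != 'c' -> 0
s[0]='c' == 'c' -> 1
s[0]='d' != 'c' -> 0
s[0]='d' != 'c' -> 0
s[0]='b' != 'c' -> 0
s[0]='d' != 'c' -> 0
Sum: 0 + 0 + 0 + 1 + 0 + 1 + 0 + 0 + 1 + 0 + 0 + 0 + 0 = 3

3


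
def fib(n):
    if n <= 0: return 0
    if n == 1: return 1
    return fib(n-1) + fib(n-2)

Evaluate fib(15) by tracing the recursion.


Computing fib(15) bottom-up:
fib(0) = 0
fib(1) = 1
fib(2) = fib(1) + fib(0) = 1 + 0 = 1
fib(3) = fib(2) + fib(1) = 1 + 1 = 2
fib(4) = fib(3) + fib(2) = 2 + 1 = 3
fib(5) = fib(4) + fib(3) = 3 + 2 = 5
fib(6) = fib(5) + fib(4) = 5 + 3 = 8
fib(7) = fib(6) + fib(5) = 8 + 5 = 13
fib(8) = fib(7) + fib(6) = 13 + 8 = 21
fib(9) = fib(8) + fib(7) = 21 + 13 = 34
fib(10) = fib(9) + fib(8) = 34 + 21 = 55
fib(11) = fib(10) + fib(9) = 55 + 34 = 89
fib(12) = fib(11) + fib(10) = 89 + 55 = 144
fib(13) = fib(12) + fib(11) = 144 + 89 = 233
fib(14) = fib(13) + fib(12) = 233 + 144 = 377
fib(15) = fib(14) + fib(13) = 377 + 233 = 610

610


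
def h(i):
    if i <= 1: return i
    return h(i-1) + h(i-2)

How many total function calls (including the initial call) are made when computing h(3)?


Let C(n) = total calls for h(n)
C(0) = 1, C(1) = 1
C(2) = 1 + C(1) + C(0) = 1 + 1 + 1 = 3
C(3) = 1 + C(2) + C(1) = 1 + 3 + 1 = 5

5


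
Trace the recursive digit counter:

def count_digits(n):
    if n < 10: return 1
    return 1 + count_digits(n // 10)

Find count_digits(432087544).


count_digits(432087544) = 1 + count_digits(43208754)
count_digits(43208754) = 1 + count_digits(4320875)
count_digits(4320875) = 1 + count_digits(432087)
count_digits(432087) = 1 + count_digits(43208)
count_digits(43208) = 1 + count_digits(4320)
count_digits(4320) = 1 + count_digits(432)
count_digits(432) = 1 + count_digits(43)
count_digits(43) = 1 + count_digits(4)
count_digits(4) = 1  (base case: 4 < 10)
Unwinding: 1 + 1 + 1 + 1 + 1 + 1 + 1 + 1 + 1 = 9

9


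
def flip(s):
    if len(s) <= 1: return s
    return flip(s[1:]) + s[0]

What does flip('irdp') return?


flip('irdp') = flip('rdp') + 'i'
flip('rdp') = flip('dp') + 'r'
flip('dp') = flip('p') + 'd'
flip('p') = 'p'  (base case)
Concatenating: 'p' + 'd' + 'r' + 'i' = 'pdri'

pdri


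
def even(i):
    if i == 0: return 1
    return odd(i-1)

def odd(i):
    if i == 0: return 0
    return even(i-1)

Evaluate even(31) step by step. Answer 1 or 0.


even(31) = odd(30)
odd(30) = even(29)
even(29) = odd(28)
odd(28) = even(27)
even(27) = odd(26)
odd(26) = even(25)
even(25) = odd(24)
odd(24) = even(23)
even(23) = odd(22)
odd(22) = even(21)
even(21) = odd(20)
odd(20) = even(19)
even(19) = odd(18)
odd(18) = even(17)
even(17) = odd(16)
odd(16) = even(15)
even(15) = odd(14)
odd(14) = even(13)
even(13) = odd(12)
odd(12) = even(11)
even(11) = odd(10)
odd(10) = even(9)
even(9) = odd(8)
odd(8) = even(7)
even(7) = odd(6)
odd(6) = even(5)
even(5) = odd(4)
odd(4) = even(3)
even(3) = odd(2)
odd(2) = even(1)
even(1) = odd(0)
odd(0) = 0  (base case)
Result: 0

0


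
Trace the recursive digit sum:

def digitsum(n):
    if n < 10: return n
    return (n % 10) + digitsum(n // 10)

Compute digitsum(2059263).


digitsum(2059263) = 3 + digitsum(205926)
digitsum(205926) = 6 + digitsum(20592)
digitsum(20592) = 2 + digitsum(2059)
digitsum(2059) = 9 + digitsum(205)
digitsum(205) = 5 + digitsum(20)
digitsum(20) = 0 + digitsum(2)
digitsum(2) = 2  (base case)
Total: 3 + 6 + 2 + 9 + 5 + 0 + 2 = 27

27


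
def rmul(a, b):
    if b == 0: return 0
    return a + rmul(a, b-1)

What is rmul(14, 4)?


rmul(14, 4) = 14 + rmul(14, 3)
rmul(14, 3) = 14 + rmul(14, 2)
rmul(14, 2) = 14 + rmul(14, 1)
rmul(14, 1) = 14 + rmul(14, 0)
rmul(14, 0) = 0  (base case)
Total: 14 + 14 + 14 + 14 + 0 = 56

56


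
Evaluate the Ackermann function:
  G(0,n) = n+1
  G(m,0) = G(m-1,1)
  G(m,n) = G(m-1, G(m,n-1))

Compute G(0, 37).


G(0, 37) = 38
Result: G(0, 37) = 38

38


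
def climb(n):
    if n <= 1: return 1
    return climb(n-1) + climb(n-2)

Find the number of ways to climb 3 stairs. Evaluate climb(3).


Building up from base cases:
climb(0) = 1
climb(1) = 1
climb(2) = climb(1) + climb(0) = 1 + 1 = 2
climb(3) = climb(2) + climb(1) = 2 + 1 = 3

3


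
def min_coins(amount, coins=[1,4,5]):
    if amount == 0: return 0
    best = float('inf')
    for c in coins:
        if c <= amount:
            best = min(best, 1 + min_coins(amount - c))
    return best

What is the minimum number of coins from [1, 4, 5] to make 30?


Building up with DP:
min_coins(0) = 0
min_coins(1) = min(1+min_coins(0)=1+0=1) = 1
min_coins(2) = min(1+min_coins(1)=1+1=2) = 2
min_coins(3) = min(1+min_coins(2)=1+2=3) = 3
min_coins(4) = min(1+min_coins(3)=1+3=4, 1+min_coins(0)=1+0=1) = 1
min_coins(5) = min(1+min_coins(4)=1+1=2, 1+min_coins(1)=1+1=2, 1+min_coins(0)=1+0=1) = 1
min_coins(6) = min(1+min_coins(5)=1+1=2, 1+min_coins(2)=1+2=3, 1+min_coins(1)=1+1=2) = 2
min_coins(7) = min(1+min_coins(6)=1+2=3, 1+min_coins(3)=1+3=4, 1+min_coins(2)=1+2=3) = 3
min_coins(8) = min(1+min_coins(7)=1+3=4, 1+min_coins(4)=1+1=2, 1+min_coins(3)=1+3=4) = 2
min_coins(9) = min(1+min_coins(8)=1+2=3, 1+min_coins(5)=1+1=2, 1+min_coins(4)=1+1=2) = 2
min_coins(10) = min(1+min_coins(9)=1+2=3, 1+min_coins(6)=1+2=3, 1+min_coins(5)=1+1=2) = 2
min_coins(11) = min(1+min_coins(10)=1+2=3, 1+min_coins(7)=1+3=4, 1+min_coins(6)=1+2=3) = 3
min_coins(12) = min(1+min_coins(11)=1+3=4, 1+min_coins(8)=1+2=3, 1+min_coins(7)=1+3=4) = 3
min_coins(13) = min(1+min_coins(12)=1+3=4, 1+min_coins(9)=1+2=3, 1+min_coins(8)=1+2=3) = 3
min_coins(14) = min(1+min_coins(13)=1+3=4, 1+min_coins(10)=1+2=3, 1+min_coins(9)=1+2=3) = 3
min_coins(15) = min(1+min_coins(14)=1+3=4, 1+min_coins(11)=1+3=4, 1+min_coins(10)=1+2=3) = 3
min_coins(16) = min(1+min_coins(15)=1+3=4, 1+min_coins(12)=1+3=4, 1+min_coins(11)=1+3=4) = 4
min_coins(17) = min(1+min_coins(16)=1+4=5, 1+min_coins(13)=1+3=4, 1+min_coins(12)=1+3=4) = 4
min_coins(18) = min(1+min_coins(17)=1+4=5, 1+min_coins(14)=1+3=4, 1+min_coins(13)=1+3=4) = 4
min_coins(19) = min(1+min_coins(18)=1+4=5, 1+min_coins(15)=1+3=4, 1+min_coins(14)=1+3=4) = 4
min_coins(20) = min(1+min_coins(19)=1+4=5, 1+min_coins(16)=1+4=5, 1+min_coins(15)=1+3=4) = 4
min_coins(21) = min(1+min_coins(20)=1+4=5, 1+min_coins(17)=1+4=5, 1+min_coins(16)=1+4=5) = 5
min_coins(22) = min(1+min_coins(21)=1+5=6, 1+min_coins(18)=1+4=5, 1+min_coins(17)=1+4=5) = 5
min_coins(23) = min(1+min_coins(22)=1+5=6, 1+min_coins(19)=1+4=5, 1+min_coins(18)=1+4=5) = 5
min_coins(24) = min(1+min_coins(23)=1+5=6, 1+min_coins(20)=1+4=5, 1+min_coins(19)=1+4=5) = 5
min_coins(25) = min(1+min_coins(24)=1+5=6, 1+min_coins(21)=1+5=6, 1+min_coins(20)=1+4=5) = 5
min_coins(26) = min(1+min_coins(25)=1+5=6, 1+min_coins(22)=1+5=6, 1+min_coins(21)=1+5=6) = 6
min_coins(27) = min(1+min_coins(26)=1+6=7, 1+min_coins(23)=1+5=6, 1+min_coins(22)=1+5=6) = 6
min_coins(28) = min(1+min_coins(27)=1+6=7, 1+min_coins(24)=1+5=6, 1+min_coins(23)=1+5=6) = 6
min_coins(29) = min(1+min_coins(28)=1+6=7, 1+min_coins(25)=1+5=6, 1+min_coins(24)=1+5=6) = 6
min_coins(30) = min(1+min_coins(29)=1+6=7, 1+min_coins(26)=1+6=7, 1+min_coins(25)=1+5=6) = 6

6


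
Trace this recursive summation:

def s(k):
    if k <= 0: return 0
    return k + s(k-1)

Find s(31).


s(31)
= 31 + 30 + 29 + 28 + 27 + 26 + 25 + 24 + 23 + 22 + 21 + 20 + 19 + 18 + 17 + 16 + 15 + 14 + 13 + 12 + 11 + 10 + 9 + 8 + 7 + 6 + 5 + 4 + 3 + 2 + 1 + s(0)
= 31 + 30 + 29 + 28 + 27 + 26 + 25 + 24 + 23 + 22 + 21 + 20 + 19 + 18 + 17 + 16 + 15 + 14 + 13 + 12 + 11 + 10 + 9 + 8 + 7 + 6 + 5 + 4 + 3 + 2 + 1 + 0
= 496

496


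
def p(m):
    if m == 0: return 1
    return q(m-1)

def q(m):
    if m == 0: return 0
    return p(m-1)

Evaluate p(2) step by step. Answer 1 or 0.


p(2) = q(1)
q(1) = p(0)
p(0) = 1  (base case)
Result: 1

1


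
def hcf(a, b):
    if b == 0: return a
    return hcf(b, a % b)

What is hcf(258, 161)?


hcf(258, 161) = hcf(161, 97)
hcf(161, 97) = hcf(97, 64)
hcf(97, 64) = hcf(64, 33)
hcf(64, 33) = hcf(33, 31)
hcf(33, 31) = hcf(31, 2)
hcf(31, 2) = hcf(2, 1)
hcf(2, 1) = hcf(1, 0)
hcf(1, 0) = 1  (base case)

1


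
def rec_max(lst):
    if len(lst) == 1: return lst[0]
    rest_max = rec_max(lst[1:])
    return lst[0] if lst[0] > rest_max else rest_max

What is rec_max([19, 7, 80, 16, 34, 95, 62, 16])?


rec_max([19, 7, 80, 16, 34, 95, 62, 16]): compare 19 with rec_max([7, 80, 16, 34, 95, 62, 16])
rec_max([7, 80, 16, 34, 95, 62, 16]): compare 7 with rec_max([80, 16, 34, 95, 62, 16])
rec_max([80, 16, 34, 95, 62, 16]): compare 80 with rec_max([16, 34, 95, 62, 16])
rec_max([16, 34, 95, 62, 16]): compare 16 with rec_max([34, 95, 62, 16])
rec_max([34, 95, 62, 16]): compare 34 with rec_max([95, 62, 16])
rec_max([95, 62, 16]): compare 95 with rec_max([62, 16])
rec_max([62, 16]): compare 62 with rec_max([16])
rec_max([16]) = 16  (base case)
Compare 62 with 16 -> 62
Compare 95 with 62 -> 95
Compare 34 with 95 -> 95
Compare 16 with 95 -> 95
Compare 80 with 95 -> 95
Compare 7 with 95 -> 95
Compare 19 with 95 -> 95

95


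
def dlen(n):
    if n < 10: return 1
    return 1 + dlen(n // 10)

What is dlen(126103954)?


dlen(126103954) = 1 + dlen(12610395)
dlen(12610395) = 1 + dlen(1261039)
dlen(1261039) = 1 + dlen(126103)
dlen(126103) = 1 + dlen(12610)
dlen(12610) = 1 + dlen(1261)
dlen(1261) = 1 + dlen(126)
dlen(126) = 1 + dlen(12)
dlen(12) = 1 + dlen(1)
dlen(1) = 1  (base case: 1 < 10)
Unwinding: 1 + 1 + 1 + 1 + 1 + 1 + 1 + 1 + 1 = 9

9


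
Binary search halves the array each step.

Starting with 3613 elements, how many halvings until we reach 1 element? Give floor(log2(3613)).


3613 / 2 = 1806
1806 / 2 = 903
903 / 2 = 451
451 / 2 = 225
225 / 2 = 112
112 / 2 = 56
56 / 2 = 28
28 / 2 = 14
14 / 2 = 7
7 / 2 = 3
3 / 2 = 1
Reached 1 after 11 halvings

11


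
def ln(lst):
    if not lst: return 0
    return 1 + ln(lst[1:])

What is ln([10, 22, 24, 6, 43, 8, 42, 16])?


ln([10, 22, 24, 6, 43, 8, 42, 16]) = 1 + ln([22, 24, 6, 43, 8, 42, 16])
ln([22, 24, 6, 43, 8, 42, 16]) = 1 + ln([24, 6, 43, 8, 42, 16])
ln([24, 6, 43, 8, 42, 16]) = 1 + ln([6, 43, 8, 42, 16])
ln([6, 43, 8, 42, 16]) = 1 + ln([43, 8, 42, 16])
ln([43, 8, 42, 16]) = 1 + ln([8, 42, 16])
ln([8, 42, 16]) = 1 + ln([42, 16])
ln([42, 16]) = 1 + ln([16])
ln([16]) = 1 + ln([])
ln([]) = 0  (base case)
Unwinding: 1 + 1 + 1 + 1 + 1 + 1 + 1 + 1 + 0 = 8

8


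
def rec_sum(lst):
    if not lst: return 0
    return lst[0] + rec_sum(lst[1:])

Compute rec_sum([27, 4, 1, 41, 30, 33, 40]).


rec_sum([27, 4, 1, 41, 30, 33, 40]) = 27 + rec_sum([4, 1, 41, 30, 33, 40])
rec_sum([4, 1, 41, 30, 33, 40]) = 4 + rec_sum([1, 41, 30, 33, 40])
rec_sum([1, 41, 30, 33, 40]) = 1 + rec_sum([41, 30, 33, 40])
rec_sum([41, 30, 33, 40]) = 41 + rec_sum([30, 33, 40])
rec_sum([30, 33, 40]) = 30 + rec_sum([33, 40])
rec_sum([33, 40]) = 33 + rec_sum([40])
rec_sum([40]) = 40 + rec_sum([])
rec_sum([]) = 0  (base case)
Total: 27 + 4 + 1 + 41 + 30 + 33 + 40 + 0 = 176

176


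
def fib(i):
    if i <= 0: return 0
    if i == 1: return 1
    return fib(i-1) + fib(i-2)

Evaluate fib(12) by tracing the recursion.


Computing fib(12) bottom-up:
fib(0) = 0
fib(1) = 1
fib(2) = fib(1) + fib(0) = 1 + 0 = 1
fib(3) = fib(2) + fib(1) = 1 + 1 = 2
fib(4) = fib(3) + fib(2) = 2 + 1 = 3
fib(5) = fib(4) + fib(3) = 3 + 2 = 5
fib(6) = fib(5) + fib(4) = 5 + 3 = 8
fib(7) = fib(6) + fib(5) = 8 + 5 = 13
fib(8) = fib(7) + fib(6) = 13 + 8 = 21
fib(9) = fib(8) + fib(7) = 21 + 13 = 34
fib(10) = fib(9) + fib(8) = 34 + 21 = 55
fib(11) = fib(10) + fib(9) = 55 + 34 = 89
fib(12) = fib(11) + fib(10) = 89 + 55 = 144

144


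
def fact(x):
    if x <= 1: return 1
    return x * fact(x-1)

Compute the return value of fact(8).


fact(8)
= 8 * fact(7)
= 8 * 7 * fact(6)
= 8 * 7 * 6 * fact(5)
= 8 * 7 * 6 * 5 * fact(4)
= 8 * 7 * 6 * 5 * 4 * fact(3)
= 8 * 7 * 6 * 5 * 4 * 3 * fact(2)
= 8 * 7 * 6 * 5 * 4 * 3 * 2 * fact(1)
= 8 * 7 * 6 * 5 * 4 * 3 * 2 * 1
= 40320

40320


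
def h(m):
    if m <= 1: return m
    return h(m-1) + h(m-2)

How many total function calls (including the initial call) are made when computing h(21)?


Let C(n) = total calls for h(n)
C(0) = 1, C(1) = 1
C(2) = 1 + C(1) + C(0) = 1 + 1 + 1 = 3
C(3) = 1 + C(2) + C(1) = 1 + 3 + 1 = 5
C(4) = 1 + C(3) + C(2) = 1 + 5 + 3 = 9
C(5) = 1 + C(4) + C(3) = 1 + 9 + 5 = 15
C(6) = 1 + C(5) + C(4) = 1 + 15 + 9 = 25
C(7) = 1 + C(6) + C(5) = 1 + 25 + 15 = 41
C(8) = 1 + C(7) + C(6) = 1 + 41 + 25 = 67
C(9) = 1 + C(8) + C(7) = 1 + 67 + 41 = 109
C(10) = 1 + C(9) + C(8) = 1 + 109 + 67 = 177
C(11) = 1 + C(10) + C(9) = 1 + 177 + 109 = 287
C(12) = 1 + C(11) + C(10) = 1 + 287 + 177 = 465
C(13) = 1 + C(12) + C(11) = 1 + 465 + 287 = 753
C(14) = 1 + C(13) + C(12) = 1 + 753 + 465 = 1219
C(15) = 1 + C(14) + C(13) = 1 + 1219 + 753 = 1973
C(16) = 1 + C(15) + C(14) = 1 + 1973 + 1219 = 3193
C(17) = 1 + C(16) + C(15) = 1 + 3193 + 1973 = 5167
C(18) = 1 + C(17) + C(16) = 1 + 5167 + 3193 = 8361
C(19) = 1 + C(18) + C(17) = 1 + 8361 + 5167 = 13529
C(20) = 1 + C(19) + C(18) = 1 + 13529 + 8361 = 21891
C(21) = 1 + C(20) + C(19) = 1 + 21891 + 13529 = 35421

35421


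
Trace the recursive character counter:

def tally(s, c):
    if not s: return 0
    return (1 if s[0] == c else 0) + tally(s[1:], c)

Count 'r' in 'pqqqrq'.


s[0]='p' != 'r' -> 0
s[0]='q' != 'r' -> 0
s[0]='q' != 'r' -> 0
s[0]='q' != 'r' -> 0
s[0]='r' == 'r' -> 1
s[0]='q' != 'r' -> 0
Sum: 0 + 0 + 0 + 0 + 1 + 0 = 1

1


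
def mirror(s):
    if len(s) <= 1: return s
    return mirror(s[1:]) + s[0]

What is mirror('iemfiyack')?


mirror('iemfiyack') = mirror('emfiyack') + 'i'
mirror('emfiyack') = mirror('mfiyack') + 'e'
mirror('mfiyack') = mirror('fiyack') + 'm'
mirror('fiyack') = mirror('iyack') + 'f'
mirror('iyack') = mirror('yack') + 'i'
mirror('yack') = mirror('ack') + 'y'
mirror('ack') = mirror('ck') + 'a'
mirror('ck') = mirror('k') + 'c'
mirror('k') = 'k'  (base case)
Concatenating: 'k' + 'c' + 'a' + 'y' + 'i' + 'f' + 'm' + 'e' + 'i' = 'kcayifmei'

kcayifmei


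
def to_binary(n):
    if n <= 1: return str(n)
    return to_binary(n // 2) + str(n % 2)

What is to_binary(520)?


to_binary(520) = to_binary(260) + '0'
to_binary(260) = to_binary(130) + '0'
to_binary(130) = to_binary(65) + '0'
to_binary(65) = to_binary(32) + '1'
to_binary(32) = to_binary(16) + '0'
to_binary(16) = to_binary(8) + '0'
to_binary(8) = to_binary(4) + '0'
to_binary(4) = to_binary(2) + '0'
to_binary(2) = to_binary(1) + '0'
to_binary(1) = '1'  (base case)
Concatenating: '1' + '0' + '0' + '0' + '0' + '0' + '1' + '0' + '0' + '0' = '1000001000'

1000001000


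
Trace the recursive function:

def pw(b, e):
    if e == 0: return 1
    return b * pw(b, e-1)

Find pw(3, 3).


pw(3, 3)
= 3 * pw(3, 2)
= 3 * 3 * pw(3, 1)
= 3 * 3 * 3 * pw(3, 0)
= 3 * 3 * 3 * 1
= 27

27


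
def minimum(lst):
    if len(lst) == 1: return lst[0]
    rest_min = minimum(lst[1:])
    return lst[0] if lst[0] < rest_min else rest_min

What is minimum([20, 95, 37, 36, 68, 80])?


minimum([20, 95, 37, 36, 68, 80]): compare 20 with minimum([95, 37, 36, 68, 80])
minimum([95, 37, 36, 68, 80]): compare 95 with minimum([37, 36, 68, 80])
minimum([37, 36, 68, 80]): compare 37 with minimum([36, 68, 80])
minimum([36, 68, 80]): compare 36 with minimum([68, 80])
minimum([68, 80]): compare 68 with minimum([80])
minimum([80]) = 80  (base case)
Compare 68 with 80 -> 68
Compare 36 with 68 -> 36
Compare 37 with 36 -> 36
Compare 95 with 36 -> 36
Compare 20 with 36 -> 20

20


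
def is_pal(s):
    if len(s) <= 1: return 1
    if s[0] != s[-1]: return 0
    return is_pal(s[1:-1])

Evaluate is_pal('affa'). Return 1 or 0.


is_pal('affa'): s[0]='a' == s[-1]='a' -> check is_pal('ff')
is_pal('ff'): s[0]='f' == s[-1]='f' -> check is_pal('')
is_pal(''): len <= 1 -> return 1  (base case)
Result: 1 (palindrome)

1


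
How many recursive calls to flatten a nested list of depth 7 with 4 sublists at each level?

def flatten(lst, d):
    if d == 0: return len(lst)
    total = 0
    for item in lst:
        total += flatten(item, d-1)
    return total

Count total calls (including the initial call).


At depth 0 (root): 1 call
At depth 1: each of 1 parents calls flatten on 4 children = 4 calls
At depth 2: each of 4 parents calls flatten on 4 children = 16 calls
At depth 3: each of 16 parents calls flatten on 4 children = 64 calls
At depth 4: each of 64 parents calls flatten on 4 children = 256 calls
At depth 5: each of 256 parents calls flatten on 4 children = 1024 calls
At depth 6: each of 1024 parents calls flatten on 4 children = 4096 calls
At depth 7: each of 4096 parents calls flatten on 4 children = 16384 calls
Total: 1 + 4 + 16 + 64 + 256 + 1024 + 4096 + 16384 = 21845

21845
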